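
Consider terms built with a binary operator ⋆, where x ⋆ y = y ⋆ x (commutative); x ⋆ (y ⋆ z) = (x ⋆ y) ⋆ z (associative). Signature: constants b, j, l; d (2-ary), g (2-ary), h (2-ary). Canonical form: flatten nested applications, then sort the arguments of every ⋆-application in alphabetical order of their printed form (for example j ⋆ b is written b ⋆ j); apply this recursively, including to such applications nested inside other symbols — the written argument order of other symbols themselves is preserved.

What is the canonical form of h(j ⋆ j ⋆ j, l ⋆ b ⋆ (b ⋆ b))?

Answer: h(j ⋆ j ⋆ j, b ⋆ b ⋆ b ⋆ l)

Derivation:
Work inside:  l ⋆ b ⋆ (b ⋆ b)
Merge nested applications:  l ⋆ b ⋆ b ⋆ b
Sort arguments:  b ⋆ b ⋆ b ⋆ l
Rebuild:  h(j ⋆ j ⋆ j, b ⋆ b ⋆ b ⋆ l)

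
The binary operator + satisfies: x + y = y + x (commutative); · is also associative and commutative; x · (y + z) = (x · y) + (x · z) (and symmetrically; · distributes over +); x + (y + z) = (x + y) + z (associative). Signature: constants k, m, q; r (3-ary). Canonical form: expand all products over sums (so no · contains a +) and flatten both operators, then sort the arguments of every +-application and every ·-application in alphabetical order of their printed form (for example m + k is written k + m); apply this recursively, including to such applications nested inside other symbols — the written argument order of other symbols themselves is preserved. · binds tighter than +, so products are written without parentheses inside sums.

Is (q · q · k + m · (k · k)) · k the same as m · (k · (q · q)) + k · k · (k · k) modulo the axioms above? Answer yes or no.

Answer: no — k · k · k · m + k · k · q · q vs k · k · k · k + k · m · q · q

Derivation:
Left:  (q · q · k + m · (k · k)) · k
  Distribute:  k · k · q · q + k · k · k · m
  Sort:  k · k · k · m + k · k · q · q
Right:  m · (k · (q · q)) + k · k · (k · k)
  Flatten:  k · m · q · q + k · k · k · k
  Order the arguments:  k · k · k · k + k · m · q · q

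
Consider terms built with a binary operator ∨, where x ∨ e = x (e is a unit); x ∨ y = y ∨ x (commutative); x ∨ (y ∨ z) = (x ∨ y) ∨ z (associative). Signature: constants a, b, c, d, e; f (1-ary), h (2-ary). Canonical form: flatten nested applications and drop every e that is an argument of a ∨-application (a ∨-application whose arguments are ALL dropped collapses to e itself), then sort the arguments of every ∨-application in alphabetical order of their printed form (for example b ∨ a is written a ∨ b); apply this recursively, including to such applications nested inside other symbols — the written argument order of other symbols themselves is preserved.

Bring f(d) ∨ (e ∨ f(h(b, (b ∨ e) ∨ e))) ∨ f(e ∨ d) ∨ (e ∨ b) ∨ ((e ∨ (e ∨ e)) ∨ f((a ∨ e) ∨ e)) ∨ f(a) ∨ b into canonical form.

Un-nest:  f(d) ∨ e ∨ f(h(b, (b ∨ e) ∨ e)) ∨ f(e ∨ d) ∨ e ∨ b ∨ e ∨ e ∨ e ∨ f((a ∨ e) ∨ e) ∨ f(a) ∨ b
Inside:  f(h(b, (b ∨ e) ∨ e))  →  f(h(b, b))
Simplify inside:  f(e ∨ d)  →  f(d)
Canonicalize subterm:  f((a ∨ e) ∨ e)  →  f(a)
Drop the unit:  drop e (×5)
Order the arguments:  b ∨ b ∨ f(a) ∨ f(a) ∨ f(d) ∨ f(d) ∨ f(h(b, b))

Answer: b ∨ b ∨ f(a) ∨ f(a) ∨ f(d) ∨ f(d) ∨ f(h(b, b))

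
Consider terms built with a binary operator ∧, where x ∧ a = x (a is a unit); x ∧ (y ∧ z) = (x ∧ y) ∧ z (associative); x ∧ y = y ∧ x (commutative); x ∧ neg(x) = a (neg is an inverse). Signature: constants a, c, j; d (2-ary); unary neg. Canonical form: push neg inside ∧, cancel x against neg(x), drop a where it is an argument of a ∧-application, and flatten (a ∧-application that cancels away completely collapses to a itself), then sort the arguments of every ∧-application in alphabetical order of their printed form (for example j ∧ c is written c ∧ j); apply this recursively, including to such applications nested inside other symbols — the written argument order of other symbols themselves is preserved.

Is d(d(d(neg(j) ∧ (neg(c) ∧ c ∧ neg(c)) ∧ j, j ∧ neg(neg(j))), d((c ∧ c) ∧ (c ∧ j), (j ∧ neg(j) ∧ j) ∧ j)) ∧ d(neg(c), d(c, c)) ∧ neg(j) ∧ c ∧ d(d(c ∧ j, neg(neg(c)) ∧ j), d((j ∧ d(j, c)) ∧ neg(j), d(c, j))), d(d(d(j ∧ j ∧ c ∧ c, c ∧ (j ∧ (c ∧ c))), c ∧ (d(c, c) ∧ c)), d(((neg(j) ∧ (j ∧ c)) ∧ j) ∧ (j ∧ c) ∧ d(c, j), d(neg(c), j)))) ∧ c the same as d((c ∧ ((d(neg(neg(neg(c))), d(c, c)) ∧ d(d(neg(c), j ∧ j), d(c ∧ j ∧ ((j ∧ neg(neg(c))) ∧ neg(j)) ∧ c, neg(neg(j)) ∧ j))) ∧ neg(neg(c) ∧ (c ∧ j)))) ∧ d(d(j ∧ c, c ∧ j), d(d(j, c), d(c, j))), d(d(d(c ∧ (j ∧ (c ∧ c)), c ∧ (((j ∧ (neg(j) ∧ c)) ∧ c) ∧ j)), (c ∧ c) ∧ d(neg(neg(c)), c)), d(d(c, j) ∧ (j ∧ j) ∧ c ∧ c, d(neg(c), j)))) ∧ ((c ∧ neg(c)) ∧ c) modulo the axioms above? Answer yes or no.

Left:  d(d(d(neg(j) ∧ (neg(c) ∧ c ∧ neg(c)) ∧ j, j ∧ neg(neg(j))), d((c ∧ c) ∧ (c ∧ j), (j ∧ neg(j) ∧ j) ∧ j)) ∧ d(neg(c), d(c, c)) ∧ neg(j) ∧ c ∧ d(d(c ∧ j, neg(neg(c)) ∧ j), d((j ∧ d(j, c)) ∧ neg(j), d(c, j))), d(d(d(j ∧ j ∧ c ∧ c, c ∧ (j ∧ (c ∧ c))), c ∧ (d(c, c) ∧ c)), d(((neg(j) ∧ (j ∧ c)) ∧ j) ∧ (j ∧ c) ∧ d(c, j), d(neg(c), j)))) ∧ c
  Push neg inside:  distribute neg over ∧ and collapse double neg
  Collect:  d(c ∧ d(d(c ∧ j, c ∧ j), d(d(j, c), d(c, j))) ∧ d(d(neg(c), j ∧ j), d(c ∧ c ∧ c ∧ j, j ∧ j)) ∧ d(neg(c), d(c, c)) ∧ neg(j), d(d(d(c ∧ c ∧ j ∧ j, c ∧ c ∧ c ∧ j), c ∧ c ∧ d(c, c)), d(c ∧ c ∧ d(c, j) ∧ j ∧ j, d(neg(c), j)))) ∧ c
  Order the arguments:  c ∧ d(c ∧ d(d(c ∧ j, c ∧ j), d(d(j, c), d(c, j))) ∧ d(d(neg(c), j ∧ j), d(c ∧ c ∧ c ∧ j, j ∧ j)) ∧ d(neg(c), d(c, c)) ∧ neg(j), d(d(d(c ∧ c ∧ j ∧ j, c ∧ c ∧ c ∧ j), c ∧ c ∧ d(c, c)), d(c ∧ c ∧ d(c, j) ∧ j ∧ j, d(neg(c), j))))
Right:  d((c ∧ ((d(neg(neg(neg(c))), d(c, c)) ∧ d(d(neg(c), j ∧ j), d(c ∧ j ∧ ((j ∧ neg(neg(c))) ∧ neg(j)) ∧ c, neg(neg(j)) ∧ j))) ∧ neg(neg(c) ∧ (c ∧ j)))) ∧ d(d(j ∧ c, c ∧ j), d(d(j, c), d(c, j))), d(d(d(c ∧ (j ∧ (c ∧ c)), c ∧ (((j ∧ (neg(j) ∧ c)) ∧ c) ∧ j)), (c ∧ c) ∧ d(neg(neg(c)), c)), d(d(c, j) ∧ (j ∧ j) ∧ c ∧ c, d(neg(c), j)))) ∧ ((c ∧ neg(c)) ∧ c)
  Push neg inside:  distribute neg over ∧ and collapse double neg
  Combine occurrences:  d(c ∧ d(d(c ∧ j, c ∧ j), d(d(j, c), d(c, j))) ∧ d(d(neg(c), j ∧ j), d(c ∧ c ∧ c ∧ j, j ∧ j)) ∧ d(neg(c), d(c, c)) ∧ neg(j), d(d(d(c ∧ c ∧ c ∧ j, c ∧ c ∧ c ∧ j), c ∧ c ∧ d(c, c)), d(c ∧ c ∧ d(c, j) ∧ j ∧ j, d(neg(c), j)))) ∧ c
  Order the arguments:  c ∧ d(c ∧ d(d(c ∧ j, c ∧ j), d(d(j, c), d(c, j))) ∧ d(d(neg(c), j ∧ j), d(c ∧ c ∧ c ∧ j, j ∧ j)) ∧ d(neg(c), d(c, c)) ∧ neg(j), d(d(d(c ∧ c ∧ c ∧ j, c ∧ c ∧ c ∧ j), c ∧ c ∧ d(c, c)), d(c ∧ c ∧ d(c, j) ∧ j ∧ j, d(neg(c), j))))

Answer: no — c ∧ d(c ∧ d(d(c ∧ j, c ∧ j), d(d(j, c), d(c, j))) ∧ d(d(neg(c), j ∧ j), d(c ∧ c ∧ c ∧ j, j ∧ j)) ∧ d(neg(c), d(c, c)) ∧ neg(j), d(d(d(c ∧ c ∧ j ∧ j, c ∧ c ∧ c ∧ j), c ∧ c ∧ d(c, c)), d(c ∧ c ∧ d(c, j) ∧ j ∧ j, d(neg(c), j)))) vs c ∧ d(c ∧ d(d(c ∧ j, c ∧ j), d(d(j, c), d(c, j))) ∧ d(d(neg(c), j ∧ j), d(c ∧ c ∧ c ∧ j, j ∧ j)) ∧ d(neg(c), d(c, c)) ∧ neg(j), d(d(d(c ∧ c ∧ c ∧ j, c ∧ c ∧ c ∧ j), c ∧ c ∧ d(c, c)), d(c ∧ c ∧ d(c, j) ∧ j ∧ j, d(neg(c), j))))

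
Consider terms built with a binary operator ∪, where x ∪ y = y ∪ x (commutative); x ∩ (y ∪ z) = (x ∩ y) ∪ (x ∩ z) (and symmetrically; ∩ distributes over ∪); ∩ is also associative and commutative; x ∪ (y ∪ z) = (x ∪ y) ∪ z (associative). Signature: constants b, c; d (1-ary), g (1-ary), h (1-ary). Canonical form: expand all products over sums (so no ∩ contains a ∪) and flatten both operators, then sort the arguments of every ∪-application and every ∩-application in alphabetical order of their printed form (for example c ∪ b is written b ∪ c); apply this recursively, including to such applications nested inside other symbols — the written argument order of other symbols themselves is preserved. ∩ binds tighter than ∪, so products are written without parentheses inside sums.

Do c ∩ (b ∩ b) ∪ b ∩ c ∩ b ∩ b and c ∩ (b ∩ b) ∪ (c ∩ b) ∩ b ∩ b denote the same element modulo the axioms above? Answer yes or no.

Left:  c ∩ (b ∩ b) ∪ b ∩ c ∩ b ∩ b
  Un-nest:  b ∩ b ∩ c ∪ b ∩ b ∩ b ∩ c
  Sort arguments:  b ∩ b ∩ b ∩ c ∪ b ∩ b ∩ c
Right:  c ∩ (b ∩ b) ∪ (c ∩ b) ∩ b ∩ b
  Merge nested applications:  b ∩ b ∩ c ∪ b ∩ b ∩ b ∩ c
  Sort arguments:  b ∩ b ∩ b ∩ c ∪ b ∩ b ∩ c

Answer: yes — both canonical forms are b ∩ b ∩ b ∩ c ∪ b ∩ b ∩ c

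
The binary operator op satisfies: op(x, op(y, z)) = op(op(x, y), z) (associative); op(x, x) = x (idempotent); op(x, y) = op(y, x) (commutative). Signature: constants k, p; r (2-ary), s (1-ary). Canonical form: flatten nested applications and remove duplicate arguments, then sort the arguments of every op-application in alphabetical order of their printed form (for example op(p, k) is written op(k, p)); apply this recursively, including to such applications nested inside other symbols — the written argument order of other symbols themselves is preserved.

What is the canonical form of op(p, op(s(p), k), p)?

Answer: op(k, p, s(p))

Derivation:
Merge nested applications:  op(p, s(p), k, p)
Idempotence:  drop duplicate p
Sort arguments:  op(k, p, s(p))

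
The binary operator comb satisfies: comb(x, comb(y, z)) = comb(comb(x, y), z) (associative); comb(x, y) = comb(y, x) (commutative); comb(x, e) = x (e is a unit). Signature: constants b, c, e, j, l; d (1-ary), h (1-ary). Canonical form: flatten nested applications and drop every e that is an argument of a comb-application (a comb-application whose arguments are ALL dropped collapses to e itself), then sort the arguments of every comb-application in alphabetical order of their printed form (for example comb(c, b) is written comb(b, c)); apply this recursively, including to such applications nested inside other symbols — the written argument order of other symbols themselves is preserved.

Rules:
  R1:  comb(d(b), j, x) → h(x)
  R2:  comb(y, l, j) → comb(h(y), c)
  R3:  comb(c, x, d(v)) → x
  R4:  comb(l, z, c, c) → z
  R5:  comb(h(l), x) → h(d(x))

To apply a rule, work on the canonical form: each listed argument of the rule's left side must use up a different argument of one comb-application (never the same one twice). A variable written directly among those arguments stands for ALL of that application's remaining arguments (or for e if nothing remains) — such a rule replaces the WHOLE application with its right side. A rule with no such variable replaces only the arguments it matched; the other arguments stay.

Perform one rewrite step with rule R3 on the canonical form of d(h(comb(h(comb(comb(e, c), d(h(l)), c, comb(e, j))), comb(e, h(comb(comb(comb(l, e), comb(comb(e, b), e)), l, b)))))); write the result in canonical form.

Canonical form:  d(h(comb(h(comb(b, b, l, l)), h(comb(c, c, d(h(l)), j)))))
Match R3:  consume c, d(h(l));  v := h(l), x := comb(c, j)
The extension variable absorbs all remaining arguments, so the whole application is rewritten.
New term:  d(h(comb(h(comb(b, b, l, l)), h(comb(c, j)))))

Answer: d(h(comb(h(comb(b, b, l, l)), h(comb(c, j)))))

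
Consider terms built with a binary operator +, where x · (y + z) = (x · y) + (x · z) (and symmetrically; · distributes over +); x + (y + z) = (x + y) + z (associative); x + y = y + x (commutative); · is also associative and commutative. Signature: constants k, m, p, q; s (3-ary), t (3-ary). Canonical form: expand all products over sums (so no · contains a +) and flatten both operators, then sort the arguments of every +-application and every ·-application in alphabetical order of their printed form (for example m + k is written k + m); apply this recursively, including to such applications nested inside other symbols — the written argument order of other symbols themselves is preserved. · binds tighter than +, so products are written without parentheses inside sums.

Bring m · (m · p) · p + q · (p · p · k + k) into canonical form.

Answer: k · p · p · q + k · q + m · m · p · p

Derivation:
Expand products over sums:  m · m · p · p + k · p · p · q + k · q
Sort:  k · p · p · q + k · q + m · m · p · p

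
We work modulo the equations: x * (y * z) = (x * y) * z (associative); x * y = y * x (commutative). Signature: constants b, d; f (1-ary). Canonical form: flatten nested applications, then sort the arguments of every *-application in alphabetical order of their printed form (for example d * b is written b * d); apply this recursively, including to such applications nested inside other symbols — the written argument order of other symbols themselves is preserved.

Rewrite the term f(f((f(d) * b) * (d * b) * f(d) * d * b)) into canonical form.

Focus inside:  (f(d) * b) * (d * b) * f(d) * d * b
Flatten:  f(d) * b * d * b * f(d) * d * b
Sort:  b * b * b * d * d * f(d) * f(d)
Rebuild:  f(f(b * b * b * d * d * f(d) * f(d)))

Answer: f(f(b * b * b * d * d * f(d) * f(d)))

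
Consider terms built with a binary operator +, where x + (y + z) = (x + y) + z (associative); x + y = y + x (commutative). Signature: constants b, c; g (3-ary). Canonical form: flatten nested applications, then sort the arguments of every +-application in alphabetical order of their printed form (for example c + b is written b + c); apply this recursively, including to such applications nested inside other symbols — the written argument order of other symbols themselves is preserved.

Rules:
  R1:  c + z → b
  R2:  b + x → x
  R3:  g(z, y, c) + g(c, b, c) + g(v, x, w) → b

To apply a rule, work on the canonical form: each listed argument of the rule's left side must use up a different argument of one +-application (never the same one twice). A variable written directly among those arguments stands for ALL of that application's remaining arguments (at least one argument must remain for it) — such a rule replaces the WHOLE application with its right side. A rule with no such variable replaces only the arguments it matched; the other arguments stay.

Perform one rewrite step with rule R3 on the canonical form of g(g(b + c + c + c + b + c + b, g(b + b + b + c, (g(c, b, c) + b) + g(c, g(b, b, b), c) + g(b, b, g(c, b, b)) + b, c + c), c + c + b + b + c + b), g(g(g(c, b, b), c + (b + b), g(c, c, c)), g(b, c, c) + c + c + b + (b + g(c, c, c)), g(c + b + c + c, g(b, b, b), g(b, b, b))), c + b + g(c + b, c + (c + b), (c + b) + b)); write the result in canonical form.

Canonical form:  g(g(b + b + b + c + c + c + c, g(b + b + b + c, b + b + g(b, b, g(c, b, b)) + g(c, b, c) + g(c, g(b, b, b), c), c + c), b + b + b + c + c + c), g(g(g(c, b, b), b + b + c, g(c, c, c)), b + b + c + c + g(b, c, c) + g(c, c, c), g(b + c + c + c, g(b, b, b), g(b, b, b))), b + c + g(b + c, b + c + c, b + b + c))
R3 matches:  uses g(b, b, g(c, b, b)), g(c, b, c), g(c, g(b, b, b), c);  v := b, w := g(c, b, b), x := b, y := g(b, b, b), z := c
New term:  g(g(b + b + b + c + c + c + c, g(b + b + b + c, b + b + b, c + c), b + b + b + c + c + c), g(g(g(c, b, b), b + b + c, g(c, c, c)), b + b + c + c + g(b, c, c) + g(c, c, c), g(b + c + c + c, g(b, b, b), g(b, b, b))), b + c + g(b + c, b + c + c, b + b + c))

Answer: g(g(b + b + b + c + c + c + c, g(b + b + b + c, b + b + b, c + c), b + b + b + c + c + c), g(g(g(c, b, b), b + b + c, g(c, c, c)), b + b + c + c + g(b, c, c) + g(c, c, c), g(b + c + c + c, g(b, b, b), g(b, b, b))), b + c + g(b + c, b + c + c, b + b + c))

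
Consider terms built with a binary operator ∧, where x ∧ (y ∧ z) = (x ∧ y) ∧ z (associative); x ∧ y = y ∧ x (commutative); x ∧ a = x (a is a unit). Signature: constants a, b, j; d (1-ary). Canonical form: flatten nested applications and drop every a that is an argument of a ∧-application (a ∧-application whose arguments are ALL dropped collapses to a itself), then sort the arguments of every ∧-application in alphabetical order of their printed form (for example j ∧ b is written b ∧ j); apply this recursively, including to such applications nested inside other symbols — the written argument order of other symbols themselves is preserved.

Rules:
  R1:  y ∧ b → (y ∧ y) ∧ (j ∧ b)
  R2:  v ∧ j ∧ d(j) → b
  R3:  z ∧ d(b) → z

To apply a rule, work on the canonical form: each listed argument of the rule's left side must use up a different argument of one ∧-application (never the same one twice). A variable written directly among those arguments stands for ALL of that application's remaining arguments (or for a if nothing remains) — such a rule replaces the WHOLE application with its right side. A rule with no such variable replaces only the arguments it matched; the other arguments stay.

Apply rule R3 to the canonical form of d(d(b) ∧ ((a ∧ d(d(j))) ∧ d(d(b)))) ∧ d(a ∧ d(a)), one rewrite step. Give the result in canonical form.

Answer: d(d(a)) ∧ d(d(d(b)) ∧ d(d(j)))

Derivation:
Canonical form:  d(d(a)) ∧ d(d(b) ∧ d(d(b)) ∧ d(d(j)))
R3 matches:  uses d(b);  z := d(d(b)) ∧ d(d(j))
The extension variable absorbs all remaining arguments, so the whole application is rewritten.
Giving:  d(d(a)) ∧ d(d(d(b)) ∧ d(d(j)))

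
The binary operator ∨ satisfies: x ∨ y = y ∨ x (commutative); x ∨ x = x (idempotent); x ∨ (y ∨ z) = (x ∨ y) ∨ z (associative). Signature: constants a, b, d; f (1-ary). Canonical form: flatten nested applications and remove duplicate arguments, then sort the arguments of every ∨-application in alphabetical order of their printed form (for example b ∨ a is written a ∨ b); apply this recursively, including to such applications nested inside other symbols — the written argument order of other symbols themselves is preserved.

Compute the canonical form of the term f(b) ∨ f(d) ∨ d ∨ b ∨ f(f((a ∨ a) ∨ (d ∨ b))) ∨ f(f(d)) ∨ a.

Answer: a ∨ b ∨ d ∨ f(b) ∨ f(d) ∨ f(f(a ∨ b ∨ d)) ∨ f(f(d))

Derivation:
Simplify inside:  f(f((a ∨ a) ∨ (d ∨ b)))  →  f(f(a ∨ b ∨ d))
Sort:  a ∨ b ∨ d ∨ f(b) ∨ f(d) ∨ f(f(a ∨ b ∨ d)) ∨ f(f(d))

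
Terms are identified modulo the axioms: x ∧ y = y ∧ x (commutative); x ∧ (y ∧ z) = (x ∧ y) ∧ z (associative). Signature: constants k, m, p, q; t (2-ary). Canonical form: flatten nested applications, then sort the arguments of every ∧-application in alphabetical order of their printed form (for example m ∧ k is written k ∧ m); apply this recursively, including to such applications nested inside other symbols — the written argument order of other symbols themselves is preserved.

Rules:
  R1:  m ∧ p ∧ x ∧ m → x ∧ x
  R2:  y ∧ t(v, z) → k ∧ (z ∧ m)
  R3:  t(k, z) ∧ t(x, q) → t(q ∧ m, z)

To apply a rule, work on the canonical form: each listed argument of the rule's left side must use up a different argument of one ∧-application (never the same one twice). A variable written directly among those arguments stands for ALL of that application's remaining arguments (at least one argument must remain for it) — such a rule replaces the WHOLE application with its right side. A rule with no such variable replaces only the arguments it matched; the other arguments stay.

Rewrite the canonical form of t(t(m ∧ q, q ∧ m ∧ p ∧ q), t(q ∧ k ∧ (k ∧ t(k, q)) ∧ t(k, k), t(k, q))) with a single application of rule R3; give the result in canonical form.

Canonical form:  t(t(m ∧ q, m ∧ p ∧ q ∧ q), t(k ∧ k ∧ q ∧ t(k, k) ∧ t(k, q), t(k, q)))
Match R3:  consume t(k, k), t(k, q);  x := k, z := k
Result:  t(t(m ∧ q, m ∧ p ∧ q ∧ q), t(k ∧ k ∧ q ∧ t(m ∧ q, k), t(k, q)))

Answer: t(t(m ∧ q, m ∧ p ∧ q ∧ q), t(k ∧ k ∧ q ∧ t(m ∧ q, k), t(k, q)))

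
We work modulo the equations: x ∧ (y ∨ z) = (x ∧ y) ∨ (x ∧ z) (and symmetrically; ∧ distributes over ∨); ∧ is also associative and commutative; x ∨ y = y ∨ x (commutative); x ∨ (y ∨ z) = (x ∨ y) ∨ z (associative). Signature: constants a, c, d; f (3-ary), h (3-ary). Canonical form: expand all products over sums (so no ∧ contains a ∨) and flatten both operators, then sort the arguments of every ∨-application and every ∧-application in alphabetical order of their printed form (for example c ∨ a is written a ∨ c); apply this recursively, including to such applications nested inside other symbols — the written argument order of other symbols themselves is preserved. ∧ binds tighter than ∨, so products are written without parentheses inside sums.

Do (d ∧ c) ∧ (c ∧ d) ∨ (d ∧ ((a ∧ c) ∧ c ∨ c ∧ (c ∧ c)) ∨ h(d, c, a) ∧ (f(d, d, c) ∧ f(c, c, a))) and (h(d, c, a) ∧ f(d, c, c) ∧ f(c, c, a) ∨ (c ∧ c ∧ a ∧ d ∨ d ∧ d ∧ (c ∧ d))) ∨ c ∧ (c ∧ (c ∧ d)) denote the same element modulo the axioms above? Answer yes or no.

Answer: no — a ∧ c ∧ c ∧ d ∨ c ∧ c ∧ c ∧ d ∨ c ∧ c ∧ d ∧ d ∨ f(c, c, a) ∧ f(d, d, c) ∧ h(d, c, a) vs a ∧ c ∧ c ∧ d ∨ c ∧ c ∧ c ∧ d ∨ c ∧ d ∧ d ∧ d ∨ f(c, c, a) ∧ f(d, c, c) ∧ h(d, c, a)

Derivation:
Left:  (d ∧ c) ∧ (c ∧ d) ∨ (d ∧ ((a ∧ c) ∧ c ∨ c ∧ (c ∧ c)) ∨ h(d, c, a) ∧ (f(d, d, c) ∧ f(c, c, a)))
  Expand products over sums:  c ∧ c ∧ d ∧ d ∨ a ∧ c ∧ c ∧ d ∨ c ∧ c ∧ c ∧ d ∨ f(c, c, a) ∧ f(d, d, c) ∧ h(d, c, a)
  Sort arguments:  a ∧ c ∧ c ∧ d ∨ c ∧ c ∧ c ∧ d ∨ c ∧ c ∧ d ∧ d ∨ f(c, c, a) ∧ f(d, d, c) ∧ h(d, c, a)
Right:  (h(d, c, a) ∧ f(d, c, c) ∧ f(c, c, a) ∨ (c ∧ c ∧ a ∧ d ∨ d ∧ d ∧ (c ∧ d))) ∨ c ∧ (c ∧ (c ∧ d))
  Merge nested applications:  f(c, c, a) ∧ f(d, c, c) ∧ h(d, c, a) ∨ a ∧ c ∧ c ∧ d ∨ c ∧ d ∧ d ∧ d ∨ c ∧ c ∧ c ∧ d
  Sort:  a ∧ c ∧ c ∧ d ∨ c ∧ c ∧ c ∧ d ∨ c ∧ d ∧ d ∧ d ∨ f(c, c, a) ∧ f(d, c, c) ∧ h(d, c, a)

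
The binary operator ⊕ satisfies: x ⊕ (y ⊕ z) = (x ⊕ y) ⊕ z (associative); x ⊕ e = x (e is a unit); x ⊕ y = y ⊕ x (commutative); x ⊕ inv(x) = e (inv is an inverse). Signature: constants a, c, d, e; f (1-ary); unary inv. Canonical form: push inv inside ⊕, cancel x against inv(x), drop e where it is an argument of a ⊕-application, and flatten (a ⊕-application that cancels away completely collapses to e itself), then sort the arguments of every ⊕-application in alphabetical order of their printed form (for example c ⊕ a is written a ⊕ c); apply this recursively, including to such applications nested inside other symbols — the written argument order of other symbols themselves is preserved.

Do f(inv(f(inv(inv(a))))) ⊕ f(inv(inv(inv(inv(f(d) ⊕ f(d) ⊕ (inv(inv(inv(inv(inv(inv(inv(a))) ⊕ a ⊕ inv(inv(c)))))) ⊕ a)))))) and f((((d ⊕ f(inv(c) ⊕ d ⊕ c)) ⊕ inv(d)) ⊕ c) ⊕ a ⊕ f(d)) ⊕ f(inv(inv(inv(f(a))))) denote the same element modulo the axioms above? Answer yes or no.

Left:  f(inv(f(inv(inv(a))))) ⊕ f(inv(inv(inv(inv(f(d) ⊕ f(d) ⊕ (inv(inv(inv(inv(inv(inv(inv(a))) ⊕ a ⊕ inv(inv(c)))))) ⊕ a))))))
  Push inv inside:  distribute inv over ⊕ and collapse double inv
  Collect:  f(inv(f(a))) ⊕ f(a ⊕ c ⊕ f(d) ⊕ f(d))
  Order the arguments:  f(a ⊕ c ⊕ f(d) ⊕ f(d)) ⊕ f(inv(f(a)))
Right:  f((((d ⊕ f(inv(c) ⊕ d ⊕ c)) ⊕ inv(d)) ⊕ c) ⊕ a ⊕ f(d)) ⊕ f(inv(inv(inv(f(a)))))
  Push inv inside:  distribute inv over ⊕ and collapse double inv
  Collect terms:  f(a ⊕ c ⊕ f(d) ⊕ f(d)) ⊕ f(inv(f(a)))

Answer: yes — both canonical forms are f(a ⊕ c ⊕ f(d) ⊕ f(d)) ⊕ f(inv(f(a)))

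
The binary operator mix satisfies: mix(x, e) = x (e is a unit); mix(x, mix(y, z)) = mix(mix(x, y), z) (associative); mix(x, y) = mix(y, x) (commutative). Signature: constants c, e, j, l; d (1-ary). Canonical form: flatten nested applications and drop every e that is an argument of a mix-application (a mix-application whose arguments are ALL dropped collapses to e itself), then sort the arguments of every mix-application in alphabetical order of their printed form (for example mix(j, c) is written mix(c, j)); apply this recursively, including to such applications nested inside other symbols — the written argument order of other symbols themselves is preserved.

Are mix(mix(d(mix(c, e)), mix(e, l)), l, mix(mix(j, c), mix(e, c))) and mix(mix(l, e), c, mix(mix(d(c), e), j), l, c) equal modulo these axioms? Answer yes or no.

Left:  mix(mix(d(mix(c, e)), mix(e, l)), l, mix(mix(j, c), mix(e, c)))
  Un-nest:  mix(d(mix(c, e)), e, l, l, j, c, e, c)
  Simplify inside:  d(mix(c, e))  →  d(c)
  Drop the unit:  drop e (×2)
  Sort arguments:  mix(c, c, d(c), j, l, l)
Right:  mix(mix(l, e), c, mix(mix(d(c), e), j), l, c)
  Merge nested applications:  mix(l, e, c, d(c), e, j, l, c)
  Unit:  drop e (×2)
  Order the arguments:  mix(c, c, d(c), j, l, l)

Answer: yes — both canonical forms are mix(c, c, d(c), j, l, l)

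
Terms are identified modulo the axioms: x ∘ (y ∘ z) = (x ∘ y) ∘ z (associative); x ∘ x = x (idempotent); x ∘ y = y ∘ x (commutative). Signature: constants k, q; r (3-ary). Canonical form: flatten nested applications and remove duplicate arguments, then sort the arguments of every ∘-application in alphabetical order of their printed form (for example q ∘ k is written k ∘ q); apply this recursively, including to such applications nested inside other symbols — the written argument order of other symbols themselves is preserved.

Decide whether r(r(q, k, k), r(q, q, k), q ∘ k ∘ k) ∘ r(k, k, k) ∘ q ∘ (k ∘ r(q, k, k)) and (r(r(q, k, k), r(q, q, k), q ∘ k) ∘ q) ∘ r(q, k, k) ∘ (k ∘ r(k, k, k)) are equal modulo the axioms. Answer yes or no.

Answer: yes — both canonical forms are k ∘ q ∘ r(k, k, k) ∘ r(q, k, k) ∘ r(r(q, k, k), r(q, q, k), k ∘ q)

Derivation:
Left:  r(r(q, k, k), r(q, q, k), q ∘ k ∘ k) ∘ r(k, k, k) ∘ q ∘ (k ∘ r(q, k, k))
  Merge nested applications:  r(r(q, k, k), r(q, q, k), q ∘ k ∘ k) ∘ r(k, k, k) ∘ q ∘ k ∘ r(q, k, k)
  Canonicalize subterm:  r(r(q, k, k), r(q, q, k), q ∘ k ∘ k)  →  r(r(q, k, k), r(q, q, k), k ∘ q)
  Sort:  k ∘ q ∘ r(k, k, k) ∘ r(q, k, k) ∘ r(r(q, k, k), r(q, q, k), k ∘ q)
Right:  (r(r(q, k, k), r(q, q, k), q ∘ k) ∘ q) ∘ r(q, k, k) ∘ (k ∘ r(k, k, k))
  Un-nest:  r(r(q, k, k), r(q, q, k), q ∘ k) ∘ q ∘ r(q, k, k) ∘ k ∘ r(k, k, k)
  Inside:  r(r(q, k, k), r(q, q, k), q ∘ k)  →  r(r(q, k, k), r(q, q, k), k ∘ q)
  Sort:  k ∘ q ∘ r(k, k, k) ∘ r(q, k, k) ∘ r(r(q, k, k), r(q, q, k), k ∘ q)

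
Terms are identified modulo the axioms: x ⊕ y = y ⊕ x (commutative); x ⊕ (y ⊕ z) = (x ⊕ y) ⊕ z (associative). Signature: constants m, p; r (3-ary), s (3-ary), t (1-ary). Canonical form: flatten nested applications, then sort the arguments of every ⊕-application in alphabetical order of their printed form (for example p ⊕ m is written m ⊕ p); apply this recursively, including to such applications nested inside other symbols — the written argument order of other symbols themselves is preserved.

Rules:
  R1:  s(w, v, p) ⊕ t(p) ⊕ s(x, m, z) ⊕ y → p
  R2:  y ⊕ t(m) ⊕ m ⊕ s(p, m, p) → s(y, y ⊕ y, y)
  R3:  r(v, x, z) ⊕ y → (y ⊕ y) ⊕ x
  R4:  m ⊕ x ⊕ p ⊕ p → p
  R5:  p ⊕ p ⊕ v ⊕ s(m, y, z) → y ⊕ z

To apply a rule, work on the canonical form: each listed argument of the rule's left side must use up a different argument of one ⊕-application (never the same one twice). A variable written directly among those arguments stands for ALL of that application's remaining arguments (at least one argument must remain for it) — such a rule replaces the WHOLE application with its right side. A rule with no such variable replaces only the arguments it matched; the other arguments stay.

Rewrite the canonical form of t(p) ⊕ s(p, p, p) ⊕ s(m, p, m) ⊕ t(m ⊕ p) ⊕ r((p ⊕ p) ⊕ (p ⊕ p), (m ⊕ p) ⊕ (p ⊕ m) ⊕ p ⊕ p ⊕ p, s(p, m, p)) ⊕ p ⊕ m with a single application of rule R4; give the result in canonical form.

Answer: m ⊕ p ⊕ r(p ⊕ p ⊕ p ⊕ p, p, s(p, m, p)) ⊕ s(m, p, m) ⊕ s(p, p, p) ⊕ t(m ⊕ p) ⊕ t(p)

Derivation:
Canonical form:  m ⊕ p ⊕ r(p ⊕ p ⊕ p ⊕ p, m ⊕ m ⊕ p ⊕ p ⊕ p ⊕ p ⊕ p, s(p, m, p)) ⊕ s(m, p, m) ⊕ s(p, p, p) ⊕ t(m ⊕ p) ⊕ t(p)
Match R4:  consume m, p, p;  x := m ⊕ p ⊕ p ⊕ p
The extension variable absorbs all remaining arguments, so the whole application is rewritten.
New term:  m ⊕ p ⊕ r(p ⊕ p ⊕ p ⊕ p, p, s(p, m, p)) ⊕ s(m, p, m) ⊕ s(p, p, p) ⊕ t(m ⊕ p) ⊕ t(p)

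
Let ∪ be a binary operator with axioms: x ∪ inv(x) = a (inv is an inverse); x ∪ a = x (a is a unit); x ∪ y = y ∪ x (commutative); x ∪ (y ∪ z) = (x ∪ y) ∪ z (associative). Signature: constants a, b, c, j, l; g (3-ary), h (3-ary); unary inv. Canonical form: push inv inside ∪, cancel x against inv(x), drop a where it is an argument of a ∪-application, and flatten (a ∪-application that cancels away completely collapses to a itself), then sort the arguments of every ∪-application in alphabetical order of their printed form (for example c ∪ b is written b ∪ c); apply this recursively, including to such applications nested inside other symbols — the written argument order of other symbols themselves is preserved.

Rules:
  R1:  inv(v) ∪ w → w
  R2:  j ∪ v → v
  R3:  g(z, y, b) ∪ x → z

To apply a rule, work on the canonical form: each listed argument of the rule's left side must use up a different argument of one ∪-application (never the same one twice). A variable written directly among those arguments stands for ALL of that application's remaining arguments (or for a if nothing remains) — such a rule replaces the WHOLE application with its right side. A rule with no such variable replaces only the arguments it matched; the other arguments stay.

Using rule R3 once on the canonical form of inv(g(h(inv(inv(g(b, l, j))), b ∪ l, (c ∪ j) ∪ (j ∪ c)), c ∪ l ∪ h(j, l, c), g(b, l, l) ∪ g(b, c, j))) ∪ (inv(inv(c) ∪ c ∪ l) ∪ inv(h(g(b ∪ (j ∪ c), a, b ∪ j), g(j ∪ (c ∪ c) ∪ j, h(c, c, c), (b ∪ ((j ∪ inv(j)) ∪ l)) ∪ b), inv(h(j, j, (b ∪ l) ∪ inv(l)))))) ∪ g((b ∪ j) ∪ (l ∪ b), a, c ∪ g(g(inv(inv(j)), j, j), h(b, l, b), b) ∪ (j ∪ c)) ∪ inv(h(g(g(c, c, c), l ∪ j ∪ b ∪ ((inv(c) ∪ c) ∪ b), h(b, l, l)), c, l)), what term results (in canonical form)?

Answer: g(b ∪ b ∪ j ∪ l, a, g(j, j, j)) ∪ inv(g(h(g(b, l, j), b ∪ l, c ∪ c ∪ j ∪ j), c ∪ h(j, l, c) ∪ l, g(b, c, j) ∪ g(b, l, l))) ∪ inv(h(g(b ∪ c ∪ j, a, b ∪ j), g(c ∪ c ∪ j ∪ j, h(c, c, c), b ∪ b ∪ l), inv(h(j, j, b)))) ∪ inv(h(g(g(c, c, c), b ∪ b ∪ j ∪ l, h(b, l, l)), c, l)) ∪ inv(l)

Derivation:
Canonical form:  g(b ∪ b ∪ j ∪ l, a, c ∪ c ∪ g(g(j, j, j), h(b, l, b), b) ∪ j) ∪ inv(g(h(g(b, l, j), b ∪ l, c ∪ c ∪ j ∪ j), c ∪ h(j, l, c) ∪ l, g(b, c, j) ∪ g(b, l, l))) ∪ inv(h(g(b ∪ c ∪ j, a, b ∪ j), g(c ∪ c ∪ j ∪ j, h(c, c, c), b ∪ b ∪ l), inv(h(j, j, b)))) ∪ inv(h(g(g(c, c, c), b ∪ b ∪ j ∪ l, h(b, l, l)), c, l)) ∪ inv(l)
Apply R3:  consuming g(g(j, j, j), h(b, l, b), b);  x := c ∪ c ∪ j, y := h(b, l, b), z := g(j, j, j)
Every leftover argument binds to the variable; the entire application is replaced.
Result:  g(b ∪ b ∪ j ∪ l, a, g(j, j, j)) ∪ inv(g(h(g(b, l, j), b ∪ l, c ∪ c ∪ j ∪ j), c ∪ h(j, l, c) ∪ l, g(b, c, j) ∪ g(b, l, l))) ∪ inv(h(g(b ∪ c ∪ j, a, b ∪ j), g(c ∪ c ∪ j ∪ j, h(c, c, c), b ∪ b ∪ l), inv(h(j, j, b)))) ∪ inv(h(g(g(c, c, c), b ∪ b ∪ j ∪ l, h(b, l, l)), c, l)) ∪ inv(l)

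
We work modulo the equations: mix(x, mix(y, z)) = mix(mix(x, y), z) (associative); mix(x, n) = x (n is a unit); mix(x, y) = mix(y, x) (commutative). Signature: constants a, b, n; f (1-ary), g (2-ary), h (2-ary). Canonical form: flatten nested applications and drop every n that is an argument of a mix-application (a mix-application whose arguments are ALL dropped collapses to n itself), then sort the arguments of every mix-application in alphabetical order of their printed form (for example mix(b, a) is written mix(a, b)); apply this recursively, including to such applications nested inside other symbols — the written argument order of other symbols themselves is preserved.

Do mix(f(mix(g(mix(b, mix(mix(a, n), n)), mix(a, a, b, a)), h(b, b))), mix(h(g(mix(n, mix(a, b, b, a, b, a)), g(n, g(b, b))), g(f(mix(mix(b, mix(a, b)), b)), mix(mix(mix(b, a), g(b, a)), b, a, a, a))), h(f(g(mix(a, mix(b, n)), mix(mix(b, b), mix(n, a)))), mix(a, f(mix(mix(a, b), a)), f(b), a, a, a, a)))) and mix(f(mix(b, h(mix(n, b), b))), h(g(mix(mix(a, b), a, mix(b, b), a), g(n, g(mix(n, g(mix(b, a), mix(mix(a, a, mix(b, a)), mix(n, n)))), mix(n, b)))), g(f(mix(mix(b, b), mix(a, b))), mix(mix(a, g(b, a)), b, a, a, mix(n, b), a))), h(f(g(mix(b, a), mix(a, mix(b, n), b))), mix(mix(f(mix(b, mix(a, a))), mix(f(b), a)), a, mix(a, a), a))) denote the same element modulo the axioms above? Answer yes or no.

Answer: no — mix(f(mix(g(mix(a, b), mix(a, a, a, b)), h(b, b))), h(f(g(mix(a, b), mix(a, b, b))), mix(a, a, a, a, a, f(b), f(mix(a, a, b)))), h(g(mix(a, a, a, b, b, b), g(n, g(b, b))), g(f(mix(a, b, b, b)), mix(a, a, a, a, b, b, g(b, a))))) vs mix(f(mix(b, h(b, b))), h(f(g(mix(a, b), mix(a, b, b))), mix(a, a, a, a, a, f(b), f(mix(a, a, b)))), h(g(mix(a, a, a, b, b, b), g(n, g(g(mix(a, b), mix(a, a, a, b)), b))), g(f(mix(a, b, b, b)), mix(a, a, a, a, b, b, g(b, a)))))

Derivation:
Left:  mix(f(mix(g(mix(b, mix(mix(a, n), n)), mix(a, a, b, a)), h(b, b))), mix(h(g(mix(n, mix(a, b, b, a, b, a)), g(n, g(b, b))), g(f(mix(mix(b, mix(a, b)), b)), mix(mix(mix(b, a), g(b, a)), b, a, a, a))), h(f(g(mix(a, mix(b, n)), mix(mix(b, b), mix(n, a)))), mix(a, f(mix(mix(a, b), a)), f(b), a, a, a, a))))
  Flatten:  mix(f(mix(g(mix(b, mix(mix(a, n), n)), mix(a, a, b, a)), h(b, b))), h(g(mix(n, mix(a, b, b, a, b, a)), g(n, g(b, b))), g(f(mix(mix(b, mix(a, b)), b)), mix(mix(mix(b, a), g(b, a)), b, a, a, a))), h(f(g(mix(a, mix(b, n)), mix(mix(b, b), mix(n, a)))), mix(a, f(mix(mix(a, b), a)), f(b), a, a, a, a)))
  Inside:  f(mix(g(mix(b, mix(mix(a, n), n)), mix(a, a, b, a)), h(b, b)))  →  f(mix(g(mix(a, b), mix(a, a, a, b)), h(b, b)))
  Canonicalize subterm:  h(g(mix(n, mix(a, b, b, a, b, a)), g(n, g(b, b))), g(f(mix(mix(b, mix(a, b)), b)), mix(mix(mix(b, a), g(b, a)), b, a, a, a)))  →  h(g(mix(a, a, a, b, b, b), g(n, g(b, b))), g(f(mix(a, b, b, b)), mix(a, a, a, a, b, b, g(b, a))))
  Inside:  h(f(g(mix(a, mix(b, n)), mix(mix(b, b), mix(n, a)))), mix(a, f(mix(mix(a, b), a)), f(b), a, a, a, a))  →  h(f(g(mix(a, b), mix(a, b, b))), mix(a, a, a, a, a, f(b), f(mix(a, a, b))))
  Sort:  mix(f(mix(g(mix(a, b), mix(a, a, a, b)), h(b, b))), h(f(g(mix(a, b), mix(a, b, b))), mix(a, a, a, a, a, f(b), f(mix(a, a, b)))), h(g(mix(a, a, a, b, b, b), g(n, g(b, b))), g(f(mix(a, b, b, b)), mix(a, a, a, a, b, b, g(b, a)))))
Right:  mix(f(mix(b, h(mix(n, b), b))), h(g(mix(mix(a, b), a, mix(b, b), a), g(n, g(mix(n, g(mix(b, a), mix(mix(a, a, mix(b, a)), mix(n, n)))), mix(n, b)))), g(f(mix(mix(b, b), mix(a, b))), mix(mix(a, g(b, a)), b, a, a, mix(n, b), a))), h(f(g(mix(b, a), mix(a, mix(b, n), b))), mix(mix(f(mix(b, mix(a, a))), mix(f(b), a)), a, mix(a, a), a)))
  Simplify inside:  f(mix(b, h(mix(n, b), b)))  →  f(mix(b, h(b, b)))
  Canonicalize subterm:  h(g(mix(mix(a, b), a, mix(b, b), a), g(n, g(mix(n, g(mix(b, a), mix(mix(a, a, mix(b, a)), mix(n, n)))), mix(n, b)))), g(f(mix(mix(b, b), mix(a, b))), mix(mix(a, g(b, a)), b, a, a, mix(n, b), a)))  →  h(g(mix(a, a, a, b, b, b), g(n, g(g(mix(a, b), mix(a, a, a, b)), b))), g(f(mix(a, b, b, b)), mix(a, a, a, a, b, b, g(b, a))))
  Canonicalize subterm:  h(f(g(mix(b, a), mix(a, mix(b, n), b))), mix(mix(f(mix(b, mix(a, a))), mix(f(b), a)), a, mix(a, a), a))  →  h(f(g(mix(a, b), mix(a, b, b))), mix(a, a, a, a, a, f(b), f(mix(a, a, b))))
  Order the arguments:  mix(f(mix(b, h(b, b))), h(f(g(mix(a, b), mix(a, b, b))), mix(a, a, a, a, a, f(b), f(mix(a, a, b)))), h(g(mix(a, a, a, b, b, b), g(n, g(g(mix(a, b), mix(a, a, a, b)), b))), g(f(mix(a, b, b, b)), mix(a, a, a, a, b, b, g(b, a)))))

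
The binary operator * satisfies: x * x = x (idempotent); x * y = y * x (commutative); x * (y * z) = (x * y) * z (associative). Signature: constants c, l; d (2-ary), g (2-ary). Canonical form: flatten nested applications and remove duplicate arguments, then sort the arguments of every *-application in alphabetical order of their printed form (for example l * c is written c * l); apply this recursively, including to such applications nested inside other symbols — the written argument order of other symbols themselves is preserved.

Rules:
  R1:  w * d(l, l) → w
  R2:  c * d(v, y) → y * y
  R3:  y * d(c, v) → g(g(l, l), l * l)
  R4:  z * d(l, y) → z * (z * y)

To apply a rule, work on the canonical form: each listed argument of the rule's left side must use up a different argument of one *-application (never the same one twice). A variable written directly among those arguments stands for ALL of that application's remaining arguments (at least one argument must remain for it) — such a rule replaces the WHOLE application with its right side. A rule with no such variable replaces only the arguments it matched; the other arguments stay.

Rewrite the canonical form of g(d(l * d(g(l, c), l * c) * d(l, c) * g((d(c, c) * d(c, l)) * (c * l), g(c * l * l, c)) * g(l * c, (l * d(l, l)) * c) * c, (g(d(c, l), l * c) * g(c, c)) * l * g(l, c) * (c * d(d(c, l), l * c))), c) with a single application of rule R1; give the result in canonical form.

Canonical form:  g(d(c * d(g(l, c), c * l) * d(l, c) * g(c * d(c, c) * d(c, l) * l, g(c * l, c)) * g(c * l, c * d(l, l) * l) * l, c * d(d(c, l), c * l) * g(c, c) * g(d(c, l), c * l) * g(l, c) * l), c)
Match R1:  consume d(l, l);  w := c * l
The extension variable absorbs all remaining arguments, so the whole application is rewritten.
Result:  g(d(c * d(g(l, c), c * l) * d(l, c) * g(c * d(c, c) * d(c, l) * l, g(c * l, c)) * g(c * l, c * l) * l, c * d(d(c, l), c * l) * g(c, c) * g(d(c, l), c * l) * g(l, c) * l), c)

Answer: g(d(c * d(g(l, c), c * l) * d(l, c) * g(c * d(c, c) * d(c, l) * l, g(c * l, c)) * g(c * l, c * l) * l, c * d(d(c, l), c * l) * g(c, c) * g(d(c, l), c * l) * g(l, c) * l), c)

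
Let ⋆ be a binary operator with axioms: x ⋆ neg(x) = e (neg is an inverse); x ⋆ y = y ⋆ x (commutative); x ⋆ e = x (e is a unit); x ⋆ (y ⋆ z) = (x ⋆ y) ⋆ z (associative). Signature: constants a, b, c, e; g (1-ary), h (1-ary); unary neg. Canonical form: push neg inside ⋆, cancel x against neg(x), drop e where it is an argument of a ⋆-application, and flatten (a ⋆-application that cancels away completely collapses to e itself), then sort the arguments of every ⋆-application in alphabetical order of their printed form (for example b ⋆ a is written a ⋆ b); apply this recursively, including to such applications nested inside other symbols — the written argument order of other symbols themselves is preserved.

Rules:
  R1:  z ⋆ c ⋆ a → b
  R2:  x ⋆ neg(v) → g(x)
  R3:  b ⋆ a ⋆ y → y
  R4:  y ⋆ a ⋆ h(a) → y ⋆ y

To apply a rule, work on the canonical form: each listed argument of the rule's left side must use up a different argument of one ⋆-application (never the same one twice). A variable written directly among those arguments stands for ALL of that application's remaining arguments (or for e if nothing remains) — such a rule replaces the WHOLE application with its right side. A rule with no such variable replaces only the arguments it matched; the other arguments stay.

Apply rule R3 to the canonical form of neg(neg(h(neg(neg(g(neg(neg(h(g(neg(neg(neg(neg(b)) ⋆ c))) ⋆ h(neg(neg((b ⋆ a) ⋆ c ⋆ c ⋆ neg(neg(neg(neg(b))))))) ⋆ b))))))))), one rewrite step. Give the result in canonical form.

Canonical form:  h(g(h(b ⋆ g(b ⋆ c) ⋆ h(a ⋆ b ⋆ b ⋆ c ⋆ c))))
R3 matches:  uses a, b;  y := b ⋆ c ⋆ c
Every leftover argument binds to the variable; the entire application is replaced.
Giving:  h(g(h(b ⋆ g(b ⋆ c) ⋆ h(b ⋆ c ⋆ c))))

Answer: h(g(h(b ⋆ g(b ⋆ c) ⋆ h(b ⋆ c ⋆ c))))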